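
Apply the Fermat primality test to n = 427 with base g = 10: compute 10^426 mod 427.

393

10^1 ≡ 10 (mod 427)
10^2 ≡ 10^2 = 100 ≡ 100 (mod 427)
10^4 ≡ 100^2 = 10000 ≡ 179 (mod 427)
10^8 ≡ 179^2 = 32041 ≡ 16 (mod 427)
10^16 ≡ 16^2 = 256 ≡ 256 (mod 427)
10^32 ≡ 256^2 = 65536 ≡ 205 (mod 427)
10^64 ≡ 205^2 = 42025 ≡ 179 (mod 427)
10^128 ≡ 179^2 = 32041 ≡ 16 (mod 427)
10^256 ≡ 16^2 = 256 ≡ 256 (mod 427)
426 = 256 + 128 + 32 + 8 + 2 in binary powers of 2.
So 10^426 ≡ 256 · 16 · 205 · 16 · 100 ≡ 393 (mod 427).
Since 393 ≠ 1, base 10 is a Fermat witness: 427 is composite.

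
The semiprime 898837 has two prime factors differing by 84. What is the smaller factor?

907

Since p = q + 84, we have 898837 = q(q + 84), so q² + 84q − 898837 = 0.
Discriminant: 84² + 4·898837 = 7056 + 3595348 = 3602404; √3602404 = 1898.
q = (−84 + 1898)/2 = 907, and p = q + 84 = 991.
Check: 907 · 991 = 898837.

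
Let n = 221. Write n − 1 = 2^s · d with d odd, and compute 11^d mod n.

54

221 − 1 = 220 = 2^2 · 55, so d = 55.
11^1 ≡ 11 (mod 221)
11^2 ≡ 11^2 = 121 ≡ 121 (mod 221)
11^4 ≡ 121^2 = 14641 ≡ 55 (mod 221)
11^8 ≡ 55^2 = 3025 ≡ 152 (mod 221)
11^16 ≡ 152^2 = 23104 ≡ 120 (mod 221)
11^32 ≡ 120^2 = 14400 ≡ 35 (mod 221)
55 = 32 + 16 + 4 + 2 + 1 in binary powers of 2.
So 11^55 ≡ 35 · 120 · 55 · 121 · 11 ≡ 54 (mod 221).
Squaring chain: 54 → 43; never reaches −1, so base 11 is a Miller–Rabin witness that 221 is composite.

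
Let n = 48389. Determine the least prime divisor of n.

48389 is odd.
Digit sum 32, not divisible by 3.
Ends in 9: not divisible by 5.
7: 48389 = 7·6912 + 5
11: 48389 = 11·4399

11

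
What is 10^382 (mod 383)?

1

10^1 ≡ 10 (mod 383)
10^2 ≡ 10^2 = 100 ≡ 100 (mod 383)
10^4 ≡ 100^2 = 10000 ≡ 42 (mod 383)
10^8 ≡ 42^2 = 1764 ≡ 232 (mod 383)
10^16 ≡ 232^2 = 53824 ≡ 204 (mod 383)
10^32 ≡ 204^2 = 41616 ≡ 252 (mod 383)
10^64 ≡ 252^2 = 63504 ≡ 309 (mod 383)
10^128 ≡ 309^2 = 95481 ≡ 114 (mod 383)
10^256 ≡ 114^2 = 12996 ≡ 357 (mod 383)
382 = 256 + 64 + 32 + 16 + 8 + 4 + 2 in binary powers of 2.
So 10^382 ≡ 357 · 309 · 252 · 204 · 232 · 42 · 100 ≡ 1 (mod 383).
Since the result is 1, base 10 gives no evidence that 383 is composite.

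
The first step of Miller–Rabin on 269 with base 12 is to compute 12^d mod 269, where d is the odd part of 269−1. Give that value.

82

269 − 1 = 268 = 2^2 · 67, so d = 67.
12^1 ≡ 12 (mod 269)
12^2 ≡ 12^2 = 144 ≡ 144 (mod 269)
12^4 ≡ 144^2 = 20736 ≡ 23 (mod 269)
12^8 ≡ 23^2 = 529 ≡ 260 (mod 269)
12^16 ≡ 260^2 = 67600 ≡ 81 (mod 269)
12^32 ≡ 81^2 = 6561 ≡ 105 (mod 269)
12^64 ≡ 105^2 = 11025 ≡ 265 (mod 269)
67 = 64 + 2 + 1 in binary powers of 2.
So 12^67 ≡ 265 · 144 · 12 ≡ 82 (mod 269).
Squaring chain: 82 → 268; reaches −1, so base 12 does not prove 269 composite.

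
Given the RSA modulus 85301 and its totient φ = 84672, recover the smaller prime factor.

197

φ(n) = (p−1)(q−1) = n − (p+q) + 1, so p + q = 85301 − 84672 + 1 = 630.
p and q are the roots of t² − 630t + 85301 = 0.
Discriminant: 630² − 4·85301 = 396900 − 341204 = 55696; √55696 = 236.
q = (630 − 236)/2 = 197, p = (630 + 236)/2 = 433.
Check: 197 · 433 = 85301.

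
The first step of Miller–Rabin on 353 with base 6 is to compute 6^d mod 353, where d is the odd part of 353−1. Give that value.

247

353 − 1 = 352 = 2^5 · 11, so d = 11.
6^1 ≡ 6 (mod 353)
6^2 ≡ 6^2 = 36 ≡ 36 (mod 353)
6^4 ≡ 36^2 = 1296 ≡ 237 (mod 353)
6^8 ≡ 237^2 = 56169 ≡ 42 (mod 353)
11 = 8 + 2 + 1 in binary powers of 2.
So 6^11 ≡ 42 · 36 · 6 ≡ 247 (mod 353).
Squaring chain: 247 → 293 → 70 → 311 → 352; reaches −1, so base 6 does not prove 353 composite.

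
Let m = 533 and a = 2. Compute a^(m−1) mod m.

406

2^1 ≡ 2 (mod 533)
2^2 ≡ 2^2 = 4 ≡ 4 (mod 533)
2^4 ≡ 4^2 = 16 ≡ 16 (mod 533)
2^8 ≡ 16^2 = 256 ≡ 256 (mod 533)
2^16 ≡ 256^2 = 65536 ≡ 510 (mod 533)
2^32 ≡ 510^2 = 260100 ≡ 529 (mod 533)
2^64 ≡ 529^2 = 279841 ≡ 16 (mod 533)
2^128 ≡ 16^2 = 256 ≡ 256 (mod 533)
2^256 ≡ 256^2 = 65536 ≡ 510 (mod 533)
2^512 ≡ 510^2 = 260100 ≡ 529 (mod 533)
532 = 512 + 16 + 4 in binary powers of 2.
So 2^532 ≡ 529 · 510 · 16 ≡ 406 (mod 533).
Since 406 ≠ 1, base 2 is a Fermat witness: 533 is composite.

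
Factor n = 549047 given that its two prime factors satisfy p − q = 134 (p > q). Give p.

811

Since p = q + 134, we have 549047 = q(q + 134), so q² + 134q − 549047 = 0.
Discriminant: 134² + 4·549047 = 17956 + 2196188 = 2214144; √2214144 = 1488.
q = (−134 + 1488)/2 = 677, and p = q + 134 = 811.
Check: 677 · 811 = 549047.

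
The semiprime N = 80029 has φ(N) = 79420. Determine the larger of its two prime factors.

φ(n) = (p−1)(q−1) = n − (p+q) + 1, so p + q = 80029 − 79420 + 1 = 610.
p and q are the roots of t² − 610t + 80029 = 0.
Discriminant: 610² − 4·80029 = 372100 − 320116 = 51984; √51984 = 228.
q = (610 − 228)/2 = 191, p = (610 + 228)/2 = 419.
Check: 191 · 419 = 80029.

419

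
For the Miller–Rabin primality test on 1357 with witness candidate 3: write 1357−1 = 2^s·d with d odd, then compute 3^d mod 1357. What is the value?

1357 − 1 = 1356 = 2^2 · 339, so d = 339.
3^1 ≡ 3 (mod 1357)
3^2 ≡ 3^2 = 9 ≡ 9 (mod 1357)
3^4 ≡ 9^2 = 81 ≡ 81 (mod 1357)
3^8 ≡ 81^2 = 6561 ≡ 1133 (mod 1357)
3^16 ≡ 1133^2 = 1283689 ≡ 1324 (mod 1357)
3^32 ≡ 1324^2 = 1752976 ≡ 1089 (mod 1357)
3^64 ≡ 1089^2 = 1185921 ≡ 1260 (mod 1357)
3^128 ≡ 1260^2 = 1587600 ≡ 1267 (mod 1357)
3^256 ≡ 1267^2 = 1605289 ≡ 1315 (mod 1357)
339 = 256 + 64 + 16 + 2 + 1 in binary powers of 2.
So 3^339 ≡ 1315 · 1260 · 1324 · 9 · 3 ≡ 41 (mod 1357).
Squaring chain: 41 → 324; never reaches −1, so base 3 is a Miller–Rabin witness that 1357 is composite.

41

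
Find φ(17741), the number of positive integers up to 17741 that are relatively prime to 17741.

17472

Factor: 17741 = 113 · 157.
φ(17741) = (113−1) · (157−1) = 112 · 156 = 17472.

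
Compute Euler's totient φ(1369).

Factor: 1369 = 37^2.
φ(1369) = 37^1·(37−1) = 1332.

1332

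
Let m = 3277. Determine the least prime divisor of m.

3277 is odd.
Digit sum 19, not divisible by 3.
Ends in 7: not divisible by 5.
7: 3277 = 7·468 + 1
11: 3277 = 11·297 + 10
13: 3277 = 13·252 + 1
17: 3277 = 17·192 + 13
19: 3277 = 19·172 + 9
23: 3277 = 23·142 + 11
29: 3277 = 29·113

29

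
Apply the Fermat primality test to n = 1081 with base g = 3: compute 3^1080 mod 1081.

3^1 ≡ 3 (mod 1081)
3^2 ≡ 3^2 = 9 ≡ 9 (mod 1081)
3^4 ≡ 9^2 = 81 ≡ 81 (mod 1081)
3^8 ≡ 81^2 = 6561 ≡ 75 (mod 1081)
3^16 ≡ 75^2 = 5625 ≡ 220 (mod 1081)
3^32 ≡ 220^2 = 48400 ≡ 836 (mod 1081)
3^64 ≡ 836^2 = 698896 ≡ 570 (mod 1081)
3^128 ≡ 570^2 = 324900 ≡ 600 (mod 1081)
3^256 ≡ 600^2 = 360000 ≡ 27 (mod 1081)
3^512 ≡ 27^2 = 729 ≡ 729 (mod 1081)
3^1024 ≡ 729^2 = 531441 ≡ 670 (mod 1081)
1080 = 1024 + 32 + 16 + 8 in binary powers of 2.
So 3^1080 ≡ 670 · 836 · 220 · 75 ≡ 768 (mod 1081).
Since 768 ≠ 1, base 3 is a Fermat witness: 1081 is composite.

768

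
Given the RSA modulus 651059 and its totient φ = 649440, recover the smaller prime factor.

φ(n) = (p−1)(q−1) = n − (p+q) + 1, so p + q = 651059 − 649440 + 1 = 1620.
p and q are the roots of t² − 1620t + 651059 = 0.
Discriminant: 1620² − 4·651059 = 2624400 − 2604236 = 20164; √20164 = 142.
q = (1620 − 142)/2 = 739, p = (1620 + 142)/2 = 881.
Check: 739 · 881 = 651059.

739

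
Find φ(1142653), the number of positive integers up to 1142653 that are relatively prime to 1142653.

1106640

Factor: 1142653 = 59 · 107 · 181.
φ(1142653) = (59−1) · (107−1) · (181−1) = 58 · 106 · 180 = 1106640.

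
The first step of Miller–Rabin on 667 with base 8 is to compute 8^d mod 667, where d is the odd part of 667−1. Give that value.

667 − 1 = 666 = 2^1 · 333, so d = 333.
8^1 ≡ 8 (mod 667)
8^2 ≡ 8^2 = 64 ≡ 64 (mod 667)
8^4 ≡ 64^2 = 4096 ≡ 94 (mod 667)
8^8 ≡ 94^2 = 8836 ≡ 165 (mod 667)
8^16 ≡ 165^2 = 27225 ≡ 545 (mod 667)
8^32 ≡ 545^2 = 297025 ≡ 210 (mod 667)
8^64 ≡ 210^2 = 44100 ≡ 78 (mod 667)
8^128 ≡ 78^2 = 6084 ≡ 81 (mod 667)
8^256 ≡ 81^2 = 6561 ≡ 558 (mod 667)
333 = 256 + 64 + 8 + 4 + 1 in binary powers of 2.
So 8^333 ≡ 558 · 78 · 165 · 94 · 8 ≡ 374 (mod 667).
Squaring chain: 374; never reaches −1, so base 8 is a Miller–Rabin witness that 667 is composite.

374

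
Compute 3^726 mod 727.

1

3^1 ≡ 3 (mod 727)
3^2 ≡ 3^2 = 9 ≡ 9 (mod 727)
3^4 ≡ 9^2 = 81 ≡ 81 (mod 727)
3^8 ≡ 81^2 = 6561 ≡ 18 (mod 727)
3^16 ≡ 18^2 = 324 ≡ 324 (mod 727)
3^32 ≡ 324^2 = 104976 ≡ 288 (mod 727)
3^64 ≡ 288^2 = 82944 ≡ 66 (mod 727)
3^128 ≡ 66^2 = 4356 ≡ 721 (mod 727)
3^256 ≡ 721^2 = 519841 ≡ 36 (mod 727)
3^512 ≡ 36^2 = 1296 ≡ 569 (mod 727)
726 = 512 + 128 + 64 + 16 + 4 + 2 in binary powers of 2.
So 3^726 ≡ 569 · 721 · 66 · 324 · 81 · 9 ≡ 1 (mod 727).
Since the result is 1, base 3 gives no evidence that 727 is composite.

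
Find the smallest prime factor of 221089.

221089 is odd.
Digit sum 22, not divisible by 3.
Ends in 9: not divisible by 5.
7: 221089 = 7·31584 + 1
11: 221089 = 11·20099

11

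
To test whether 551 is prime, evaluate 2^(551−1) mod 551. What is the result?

245

2^1 ≡ 2 (mod 551)
2^2 ≡ 2^2 = 4 ≡ 4 (mod 551)
2^4 ≡ 4^2 = 16 ≡ 16 (mod 551)
2^8 ≡ 16^2 = 256 ≡ 256 (mod 551)
2^16 ≡ 256^2 = 65536 ≡ 518 (mod 551)
2^32 ≡ 518^2 = 268324 ≡ 538 (mod 551)
2^64 ≡ 538^2 = 289444 ≡ 169 (mod 551)
2^128 ≡ 169^2 = 28561 ≡ 460 (mod 551)
2^256 ≡ 460^2 = 211600 ≡ 16 (mod 551)
2^512 ≡ 16^2 = 256 ≡ 256 (mod 551)
550 = 512 + 32 + 4 + 2 in binary powers of 2.
So 2^550 ≡ 256 · 538 · 16 · 4 ≡ 245 (mod 551).
Since 245 ≠ 1, base 2 is a Fermat witness: 551 is composite.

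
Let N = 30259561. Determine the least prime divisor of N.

30259561 is odd.
Digit sum 31, not divisible by 3.
Ends in 1: not divisible by 5.
7: 30259561 = 7·4322794 + 3
11: 30259561 = 11·2750869 + 2
13: 30259561 = 13·2327658 + 7
17: 30259561 = 17·1779974 + 3
19: 30259561 = 19·1592608 + 9
23: 30259561 = 23·1315633 + 2
29: 30259561 = 29·1043433 + 4
31: 30259561 = 31·976114 + 27
37: 30259561 = 37·817825 + 36
41: 30259561 = 41·738038 + 3
43: 30259561 = 43·703710 + 31
47: 30259561 = 47·643820 + 21
53: 30259561 = 53·570935 + 6
59: 30259561 = 59·512873 + 54
61: 30259561 = 61·496058 + 23
67: 30259561 = 67·451635 + 16
71: 30259561 = 71·426191

71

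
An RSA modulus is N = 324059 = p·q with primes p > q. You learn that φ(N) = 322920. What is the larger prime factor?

φ(n) = (p−1)(q−1) = n − (p+q) + 1, so p + q = 324059 − 322920 + 1 = 1140.
p and q are the roots of t² − 1140t + 324059 = 0.
Discriminant: 1140² − 4·324059 = 1299600 − 1296236 = 3364; √3364 = 58.
q = (1140 − 58)/2 = 541, p = (1140 + 58)/2 = 599.
Check: 541 · 599 = 324059.

599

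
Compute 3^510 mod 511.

3^1 ≡ 3 (mod 511)
3^2 ≡ 3^2 = 9 ≡ 9 (mod 511)
3^4 ≡ 9^2 = 81 ≡ 81 (mod 511)
3^8 ≡ 81^2 = 6561 ≡ 429 (mod 511)
3^16 ≡ 429^2 = 184041 ≡ 81 (mod 511)
3^32 ≡ 81^2 = 6561 ≡ 429 (mod 511)
3^64 ≡ 429^2 = 184041 ≡ 81 (mod 511)
3^128 ≡ 81^2 = 6561 ≡ 429 (mod 511)
3^256 ≡ 429^2 = 184041 ≡ 81 (mod 511)
510 = 256 + 128 + 64 + 32 + 16 + 8 + 4 + 2 in binary powers of 2.
So 3^510 ≡ 81 · 429 · 81 · 429 · 81 · 429 · 81 · 9 ≡ 218 (mod 511).
Since 218 ≠ 1, base 3 is a Fermat witness: 511 is composite.

218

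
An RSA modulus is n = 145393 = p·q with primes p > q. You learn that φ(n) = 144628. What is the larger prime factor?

φ(n) = (p−1)(q−1) = n − (p+q) + 1, so p + q = 145393 − 144628 + 1 = 766.
p and q are the roots of t² − 766t + 145393 = 0.
Discriminant: 766² − 4·145393 = 586756 − 581572 = 5184; √5184 = 72.
q = (766 − 72)/2 = 347, p = (766 + 72)/2 = 419.
Check: 347 · 419 = 145393.

419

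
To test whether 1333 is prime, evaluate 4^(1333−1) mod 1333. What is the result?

4^1 ≡ 4 (mod 1333)
4^2 ≡ 4^2 = 16 ≡ 16 (mod 1333)
4^4 ≡ 16^2 = 256 ≡ 256 (mod 1333)
4^8 ≡ 256^2 = 65536 ≡ 219 (mod 1333)
4^16 ≡ 219^2 = 47961 ≡ 1306 (mod 1333)
4^32 ≡ 1306^2 = 1705636 ≡ 729 (mod 1333)
4^64 ≡ 729^2 = 531441 ≡ 907 (mod 1333)
4^128 ≡ 907^2 = 822649 ≡ 188 (mod 1333)
4^256 ≡ 188^2 = 35344 ≡ 686 (mod 1333)
4^512 ≡ 686^2 = 470596 ≡ 47 (mod 1333)
4^1024 ≡ 47^2 = 2209 ≡ 876 (mod 1333)
1332 = 1024 + 256 + 32 + 16 + 4 in binary powers of 2.
So 4^1332 ≡ 876 · 686 · 729 · 1306 · 256 ≡ 16 (mod 1333).
Since 16 ≠ 1, base 4 is a Fermat witness: 1333 is composite.

16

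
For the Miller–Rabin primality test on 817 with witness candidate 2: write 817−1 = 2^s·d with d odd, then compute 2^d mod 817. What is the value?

817 − 1 = 816 = 2^4 · 51, so d = 51.
2^1 ≡ 2 (mod 817)
2^2 ≡ 2^2 = 4 ≡ 4 (mod 817)
2^4 ≡ 4^2 = 16 ≡ 16 (mod 817)
2^8 ≡ 16^2 = 256 ≡ 256 (mod 817)
2^16 ≡ 256^2 = 65536 ≡ 176 (mod 817)
2^32 ≡ 176^2 = 30976 ≡ 747 (mod 817)
51 = 32 + 16 + 2 + 1 in binary powers of 2.
So 2^51 ≡ 747 · 176 · 4 · 2 ≡ 297 (mod 817).
Squaring chain: 297 → 790 → 729 → 391; never reaches −1, so base 2 is a Miller–Rabin witness that 817 is composite.

297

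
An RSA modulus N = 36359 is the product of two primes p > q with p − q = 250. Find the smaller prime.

Since p = q + 250, we have 36359 = q(q + 250), so q² + 250q − 36359 = 0.
Discriminant: 250² + 4·36359 = 62500 + 145436 = 207936; √207936 = 456.
q = (−250 + 456)/2 = 103, and p = q + 250 = 353.
Check: 103 · 353 = 36359.

103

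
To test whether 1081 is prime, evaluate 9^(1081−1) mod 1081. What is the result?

9^1 ≡ 9 (mod 1081)
9^2 ≡ 9^2 = 81 ≡ 81 (mod 1081)
9^4 ≡ 81^2 = 6561 ≡ 75 (mod 1081)
9^8 ≡ 75^2 = 5625 ≡ 220 (mod 1081)
9^16 ≡ 220^2 = 48400 ≡ 836 (mod 1081)
9^32 ≡ 836^2 = 698896 ≡ 570 (mod 1081)
9^64 ≡ 570^2 = 324900 ≡ 600 (mod 1081)
9^128 ≡ 600^2 = 360000 ≡ 27 (mod 1081)
9^256 ≡ 27^2 = 729 ≡ 729 (mod 1081)
9^512 ≡ 729^2 = 531441 ≡ 670 (mod 1081)
9^1024 ≡ 670^2 = 448900 ≡ 285 (mod 1081)
1080 = 1024 + 32 + 16 + 8 in binary powers of 2.
So 9^1080 ≡ 285 · 570 · 836 · 220 ≡ 679 (mod 1081).
Since 679 ≠ 1, base 9 is a Fermat witness: 1081 is composite.

679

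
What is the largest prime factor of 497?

497 = 7 · 71
71 is prime.
So 497 = 7 · 71; the largest prime factor is 71.

71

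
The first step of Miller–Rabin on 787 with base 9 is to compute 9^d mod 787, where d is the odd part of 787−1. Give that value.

787 − 1 = 786 = 2^1 · 393, so d = 393.
9^1 ≡ 9 (mod 787)
9^2 ≡ 9^2 = 81 ≡ 81 (mod 787)
9^4 ≡ 81^2 = 6561 ≡ 265 (mod 787)
9^8 ≡ 265^2 = 70225 ≡ 182 (mod 787)
9^16 ≡ 182^2 = 33124 ≡ 70 (mod 787)
9^32 ≡ 70^2 = 4900 ≡ 178 (mod 787)
9^64 ≡ 178^2 = 31684 ≡ 204 (mod 787)
9^128 ≡ 204^2 = 41616 ≡ 692 (mod 787)
9^256 ≡ 692^2 = 478864 ≡ 368 (mod 787)
393 = 256 + 128 + 8 + 1 in binary powers of 2.
So 9^393 ≡ 368 · 692 · 182 · 9 ≡ 1 (mod 787).
Since 9^d ≡ 1 (mod 787), base 9 does not prove 787 composite.

1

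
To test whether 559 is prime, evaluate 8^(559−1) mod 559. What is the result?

8^1 ≡ 8 (mod 559)
8^2 ≡ 8^2 = 64 ≡ 64 (mod 559)
8^4 ≡ 64^2 = 4096 ≡ 183 (mod 559)
8^8 ≡ 183^2 = 33489 ≡ 508 (mod 559)
8^16 ≡ 508^2 = 258064 ≡ 365 (mod 559)
8^32 ≡ 365^2 = 133225 ≡ 183 (mod 559)
8^64 ≡ 183^2 = 33489 ≡ 508 (mod 559)
8^128 ≡ 508^2 = 258064 ≡ 365 (mod 559)
8^256 ≡ 365^2 = 133225 ≡ 183 (mod 559)
8^512 ≡ 183^2 = 33489 ≡ 508 (mod 559)
558 = 512 + 32 + 8 + 4 + 2 in binary powers of 2.
So 8^558 ≡ 508 · 183 · 508 · 183 · 64 ≡ 428 (mod 559).
Since 428 ≠ 1, base 8 is a Fermat witness: 559 is composite.

428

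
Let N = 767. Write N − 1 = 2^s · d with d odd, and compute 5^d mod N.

580

767 − 1 = 766 = 2^1 · 383, so d = 383.
5^1 ≡ 5 (mod 767)
5^2 ≡ 5^2 = 25 ≡ 25 (mod 767)
5^4 ≡ 25^2 = 625 ≡ 625 (mod 767)
5^8 ≡ 625^2 = 390625 ≡ 222 (mod 767)
5^16 ≡ 222^2 = 49284 ≡ 196 (mod 767)
5^32 ≡ 196^2 = 38416 ≡ 66 (mod 767)
5^64 ≡ 66^2 = 4356 ≡ 521 (mod 767)
5^128 ≡ 521^2 = 271441 ≡ 690 (mod 767)
5^256 ≡ 690^2 = 476100 ≡ 560 (mod 767)
383 = 256 + 64 + 32 + 16 + 8 + 4 + 2 + 1 in binary powers of 2.
So 5^383 ≡ 560 · 521 · 66 · 196 · 222 · 625 · 25 · 5 ≡ 580 (mod 767).
Squaring chain: 580; never reaches −1, so base 5 is a Miller–Rabin witness that 767 is composite.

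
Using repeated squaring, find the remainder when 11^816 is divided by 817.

11^1 ≡ 11 (mod 817)
11^2 ≡ 11^2 = 121 ≡ 121 (mod 817)
11^4 ≡ 121^2 = 14641 ≡ 752 (mod 817)
11^8 ≡ 752^2 = 565504 ≡ 140 (mod 817)
11^16 ≡ 140^2 = 19600 ≡ 809 (mod 817)
11^32 ≡ 809^2 = 654481 ≡ 64 (mod 817)
11^64 ≡ 64^2 = 4096 ≡ 11 (mod 817)
11^128 ≡ 11^2 = 121 ≡ 121 (mod 817)
11^256 ≡ 121^2 = 14641 ≡ 752 (mod 817)
11^512 ≡ 752^2 = 565504 ≡ 140 (mod 817)
816 = 512 + 256 + 32 + 16 in binary powers of 2.
So 11^816 ≡ 140 · 752 · 64 · 809 ≡ 666 (mod 817).
Since 666 ≠ 1, base 11 is a Fermat witness: 817 is composite.

666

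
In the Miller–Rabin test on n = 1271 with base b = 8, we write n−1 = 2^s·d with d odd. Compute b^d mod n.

1271 − 1 = 1270 = 2^1 · 635, so d = 635.
8^1 ≡ 8 (mod 1271)
8^2 ≡ 8^2 = 64 ≡ 64 (mod 1271)
8^4 ≡ 64^2 = 4096 ≡ 283 (mod 1271)
8^8 ≡ 283^2 = 80089 ≡ 16 (mod 1271)
8^16 ≡ 16^2 = 256 ≡ 256 (mod 1271)
8^32 ≡ 256^2 = 65536 ≡ 715 (mod 1271)
8^64 ≡ 715^2 = 511225 ≡ 283 (mod 1271)
8^128 ≡ 283^2 = 80089 ≡ 16 (mod 1271)
8^256 ≡ 16^2 = 256 ≡ 256 (mod 1271)
8^512 ≡ 256^2 = 65536 ≡ 715 (mod 1271)
635 = 512 + 64 + 32 + 16 + 8 + 2 + 1 in binary powers of 2.
So 8^635 ≡ 715 · 283 · 715 · 256 · 16 · 64 · 8 ≡ 32 (mod 1271).
Squaring chain: 32; never reaches −1, so base 8 is a Miller–Rabin witness that 1271 is composite.

32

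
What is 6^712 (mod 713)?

87

6^1 ≡ 6 (mod 713)
6^2 ≡ 6^2 = 36 ≡ 36 (mod 713)
6^4 ≡ 36^2 = 1296 ≡ 583 (mod 713)
6^8 ≡ 583^2 = 339889 ≡ 501 (mod 713)
6^16 ≡ 501^2 = 251001 ≡ 25 (mod 713)
6^32 ≡ 25^2 = 625 ≡ 625 (mod 713)
6^64 ≡ 625^2 = 390625 ≡ 614 (mod 713)
6^128 ≡ 614^2 = 376996 ≡ 532 (mod 713)
6^256 ≡ 532^2 = 283024 ≡ 676 (mod 713)
6^512 ≡ 676^2 = 456976 ≡ 656 (mod 713)
712 = 512 + 128 + 64 + 8 in binary powers of 2.
So 6^712 ≡ 656 · 532 · 614 · 501 ≡ 87 (mod 713).
Since 87 ≠ 1, base 6 is a Fermat witness: 713 is composite.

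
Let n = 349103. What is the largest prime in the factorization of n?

97

349103 = 59 · 5917
5917 = 61 · 97
97 is prime.
So 349103 = 59 · 61 · 97; the largest prime factor is 97.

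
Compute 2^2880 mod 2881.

2^1 ≡ 2 (mod 2881)
2^2 ≡ 2^2 = 4 ≡ 4 (mod 2881)
2^4 ≡ 4^2 = 16 ≡ 16 (mod 2881)
2^8 ≡ 16^2 = 256 ≡ 256 (mod 2881)
2^16 ≡ 256^2 = 65536 ≡ 2154 (mod 2881)
2^32 ≡ 2154^2 = 4639716 ≡ 1306 (mod 2881)
2^64 ≡ 1306^2 = 1705636 ≡ 84 (mod 2881)
2^128 ≡ 84^2 = 7056 ≡ 1294 (mod 2881)
2^256 ≡ 1294^2 = 1674436 ≡ 575 (mod 2881)
2^512 ≡ 575^2 = 330625 ≡ 2191 (mod 2881)
2^1024 ≡ 2191^2 = 4800481 ≡ 735 (mod 2881)
2^2048 ≡ 735^2 = 540225 ≡ 1478 (mod 2881)
2880 = 2048 + 512 + 256 + 64 in binary powers of 2.
So 2^2880 ≡ 1478 · 2191 · 575 · 84 ≡ 895 (mod 2881).
Since 895 ≠ 1, base 2 is a Fermat witness: 2881 is composite.

895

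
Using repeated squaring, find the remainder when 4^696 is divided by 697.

4^1 ≡ 4 (mod 697)
4^2 ≡ 4^2 = 16 ≡ 16 (mod 697)
4^4 ≡ 16^2 = 256 ≡ 256 (mod 697)
4^8 ≡ 256^2 = 65536 ≡ 18 (mod 697)
4^16 ≡ 18^2 = 324 ≡ 324 (mod 697)
4^32 ≡ 324^2 = 104976 ≡ 426 (mod 697)
4^64 ≡ 426^2 = 181476 ≡ 256 (mod 697)
4^128 ≡ 256^2 = 65536 ≡ 18 (mod 697)
4^256 ≡ 18^2 = 324 ≡ 324 (mod 697)
4^512 ≡ 324^2 = 104976 ≡ 426 (mod 697)
696 = 512 + 128 + 32 + 16 + 8 in binary powers of 2.
So 4^696 ≡ 426 · 18 · 426 · 324 · 18 ≡ 324 (mod 697).
Since 324 ≠ 1, base 4 is a Fermat witness: 697 is composite.

324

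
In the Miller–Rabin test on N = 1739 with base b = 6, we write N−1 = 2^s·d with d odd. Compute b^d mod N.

1560

1739 − 1 = 1738 = 2^1 · 869, so d = 869.
6^1 ≡ 6 (mod 1739)
6^2 ≡ 6^2 = 36 ≡ 36 (mod 1739)
6^4 ≡ 36^2 = 1296 ≡ 1296 (mod 1739)
6^8 ≡ 1296^2 = 1679616 ≡ 1481 (mod 1739)
6^16 ≡ 1481^2 = 2193361 ≡ 482 (mod 1739)
6^32 ≡ 482^2 = 232324 ≡ 1037 (mod 1739)
6^64 ≡ 1037^2 = 1075369 ≡ 667 (mod 1739)
6^128 ≡ 667^2 = 444889 ≡ 1444 (mod 1739)
6^256 ≡ 1444^2 = 2085136 ≡ 75 (mod 1739)
6^512 ≡ 75^2 = 5625 ≡ 408 (mod 1739)
869 = 512 + 256 + 64 + 32 + 4 + 1 in binary powers of 2.
So 6^869 ≡ 408 · 75 · 667 · 1037 · 1296 · 6 ≡ 1560 (mod 1739).
Squaring chain: 1560; never reaches −1, so base 6 is a Miller–Rabin witness that 1739 is composite.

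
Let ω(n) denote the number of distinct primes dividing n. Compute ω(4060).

4060 = 2^2 · 1015
1015 = 5 · 203
203 = 7 · 29
4060 = 2^2 · 5 · 7 · 29, which has 4 distinct prime factors.

4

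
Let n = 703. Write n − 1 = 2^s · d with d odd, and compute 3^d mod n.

702

703 − 1 = 702 = 2^1 · 351, so d = 351.
3^1 ≡ 3 (mod 703)
3^2 ≡ 3^2 = 9 ≡ 9 (mod 703)
3^4 ≡ 9^2 = 81 ≡ 81 (mod 703)
3^8 ≡ 81^2 = 6561 ≡ 234 (mod 703)
3^16 ≡ 234^2 = 54756 ≡ 625 (mod 703)
3^32 ≡ 625^2 = 390625 ≡ 460 (mod 703)
3^64 ≡ 460^2 = 211600 ≡ 700 (mod 703)
3^128 ≡ 700^2 = 490000 ≡ 9 (mod 703)
3^256 ≡ 9^2 = 81 ≡ 81 (mod 703)
351 = 256 + 64 + 16 + 8 + 4 + 2 + 1 in binary powers of 2.
So 3^351 ≡ 81 · 700 · 625 · 234 · 81 · 9 · 3 ≡ 702 (mod 703).
Since 3^d ≡ 702 (mod 703), base 3 does not prove 703 composite.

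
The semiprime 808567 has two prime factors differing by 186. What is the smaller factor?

Since p = q + 186, we have 808567 = q(q + 186), so q² + 186q − 808567 = 0.
Discriminant: 186² + 4·808567 = 34596 + 3234268 = 3268864; √3268864 = 1808.
q = (−186 + 1808)/2 = 811, and p = q + 186 = 997.
Check: 811 · 997 = 808567.

811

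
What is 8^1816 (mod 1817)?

836

8^1 ≡ 8 (mod 1817)
8^2 ≡ 8^2 = 64 ≡ 64 (mod 1817)
8^4 ≡ 64^2 = 4096 ≡ 462 (mod 1817)
8^8 ≡ 462^2 = 213444 ≡ 855 (mod 1817)
8^16 ≡ 855^2 = 731025 ≡ 591 (mod 1817)
8^32 ≡ 591^2 = 349281 ≡ 417 (mod 1817)
8^64 ≡ 417^2 = 173889 ≡ 1274 (mod 1817)
8^128 ≡ 1274^2 = 1623076 ≡ 495 (mod 1817)
8^256 ≡ 495^2 = 245025 ≡ 1547 (mod 1817)
8^512 ≡ 1547^2 = 2393209 ≡ 220 (mod 1817)
8^1024 ≡ 220^2 = 48400 ≡ 1158 (mod 1817)
1816 = 1024 + 512 + 256 + 16 + 8 in binary powers of 2.
So 8^1816 ≡ 1158 · 220 · 1547 · 591 · 855 ≡ 836 (mod 1817).
Since 836 ≠ 1, base 8 is a Fermat witness: 1817 is composite.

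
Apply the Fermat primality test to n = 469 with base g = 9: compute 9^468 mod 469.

9^1 ≡ 9 (mod 469)
9^2 ≡ 9^2 = 81 ≡ 81 (mod 469)
9^4 ≡ 81^2 = 6561 ≡ 464 (mod 469)
9^8 ≡ 464^2 = 215296 ≡ 25 (mod 469)
9^16 ≡ 25^2 = 625 ≡ 156 (mod 469)
9^32 ≡ 156^2 = 24336 ≡ 417 (mod 469)
9^64 ≡ 417^2 = 173889 ≡ 359 (mod 469)
9^128 ≡ 359^2 = 128881 ≡ 375 (mod 469)
9^256 ≡ 375^2 = 140625 ≡ 394 (mod 469)
468 = 256 + 128 + 64 + 16 + 4 in binary powers of 2.
So 9^468 ≡ 394 · 375 · 359 · 156 · 464 ≡ 64 (mod 469).
Since 64 ≠ 1, base 9 is a Fermat witness: 469 is composite.

64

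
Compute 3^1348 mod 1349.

3^1 ≡ 3 (mod 1349)
3^2 ≡ 3^2 = 9 ≡ 9 (mod 1349)
3^4 ≡ 9^2 = 81 ≡ 81 (mod 1349)
3^8 ≡ 81^2 = 6561 ≡ 1165 (mod 1349)
3^16 ≡ 1165^2 = 1357225 ≡ 131 (mod 1349)
3^32 ≡ 131^2 = 17161 ≡ 973 (mod 1349)
3^64 ≡ 973^2 = 946729 ≡ 1080 (mod 1349)
3^128 ≡ 1080^2 = 1166400 ≡ 864 (mod 1349)
3^256 ≡ 864^2 = 746496 ≡ 499 (mod 1349)
3^512 ≡ 499^2 = 249001 ≡ 785 (mod 1349)
3^1024 ≡ 785^2 = 616225 ≡ 1081 (mod 1349)
1348 = 1024 + 256 + 64 + 4 in binary powers of 2.
So 3^1348 ≡ 1081 · 499 · 1080 · 81 ≡ 682 (mod 1349).
Since 682 ≠ 1, base 3 is a Fermat witness: 1349 is composite.

682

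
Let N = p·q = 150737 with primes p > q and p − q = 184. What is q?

Since p = q + 184, we have 150737 = q(q + 184), so q² + 184q − 150737 = 0.
Discriminant: 184² + 4·150737 = 33856 + 602948 = 636804; √636804 = 798.
q = (−184 + 798)/2 = 307, and p = q + 184 = 491.
Check: 307 · 491 = 150737.

307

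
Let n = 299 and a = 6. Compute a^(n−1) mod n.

6^1 ≡ 6 (mod 299)
6^2 ≡ 6^2 = 36 ≡ 36 (mod 299)
6^4 ≡ 36^2 = 1296 ≡ 100 (mod 299)
6^8 ≡ 100^2 = 10000 ≡ 133 (mod 299)
6^16 ≡ 133^2 = 17689 ≡ 48 (mod 299)
6^32 ≡ 48^2 = 2304 ≡ 211 (mod 299)
6^64 ≡ 211^2 = 44521 ≡ 269 (mod 299)
6^128 ≡ 269^2 = 72361 ≡ 3 (mod 299)
6^256 ≡ 3^2 = 9 ≡ 9 (mod 299)
298 = 256 + 32 + 8 + 2 in binary powers of 2.
So 6^298 ≡ 9 · 211 · 133 · 36 ≡ 121 (mod 299).
Since 121 ≠ 1, base 6 is a Fermat witness: 299 is composite.

121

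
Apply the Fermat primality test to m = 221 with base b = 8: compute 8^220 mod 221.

8^1 ≡ 8 (mod 221)
8^2 ≡ 8^2 = 64 ≡ 64 (mod 221)
8^4 ≡ 64^2 = 4096 ≡ 118 (mod 221)
8^8 ≡ 118^2 = 13924 ≡ 1 (mod 221)
8^16 ≡ 1^2 = 1 ≡ 1 (mod 221)
8^32 ≡ 1^2 = 1 ≡ 1 (mod 221)
8^64 ≡ 1^2 = 1 ≡ 1 (mod 221)
8^128 ≡ 1^2 = 1 ≡ 1 (mod 221)
220 = 128 + 64 + 16 + 8 + 4 in binary powers of 2.
So 8^220 ≡ 1 · 1 · 1 · 1 · 118 ≡ 118 (mod 221).
Since 118 ≠ 1, base 8 is a Fermat witness: 221 is composite.

118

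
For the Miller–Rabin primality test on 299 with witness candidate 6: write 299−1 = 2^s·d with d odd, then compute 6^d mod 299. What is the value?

299 − 1 = 298 = 2^1 · 149, so d = 149.
6^1 ≡ 6 (mod 299)
6^2 ≡ 6^2 = 36 ≡ 36 (mod 299)
6^4 ≡ 36^2 = 1296 ≡ 100 (mod 299)
6^8 ≡ 100^2 = 10000 ≡ 133 (mod 299)
6^16 ≡ 133^2 = 17689 ≡ 48 (mod 299)
6^32 ≡ 48^2 = 2304 ≡ 211 (mod 299)
6^64 ≡ 211^2 = 44521 ≡ 269 (mod 299)
6^128 ≡ 269^2 = 72361 ≡ 3 (mod 299)
149 = 128 + 16 + 4 + 1 in binary powers of 2.
So 6^149 ≡ 3 · 48 · 100 · 6 ≡ 288 (mod 299).
Squaring chain: 288; never reaches −1, so base 6 is a Miller–Rabin witness that 299 is composite.

288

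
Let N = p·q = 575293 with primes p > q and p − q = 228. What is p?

881

Since p = q + 228, we have 575293 = q(q + 228), so q² + 228q − 575293 = 0.
Discriminant: 228² + 4·575293 = 51984 + 2301172 = 2353156; √2353156 = 1534.
q = (−228 + 1534)/2 = 653, and p = q + 228 = 881.
Check: 653 · 881 = 575293.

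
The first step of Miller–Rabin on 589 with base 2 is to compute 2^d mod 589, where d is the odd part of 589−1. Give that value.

589 − 1 = 588 = 2^2 · 147, so d = 147.
2^1 ≡ 2 (mod 589)
2^2 ≡ 2^2 = 4 ≡ 4 (mod 589)
2^4 ≡ 4^2 = 16 ≡ 16 (mod 589)
2^8 ≡ 16^2 = 256 ≡ 256 (mod 589)
2^16 ≡ 256^2 = 65536 ≡ 157 (mod 589)
2^32 ≡ 157^2 = 24649 ≡ 500 (mod 589)
2^64 ≡ 500^2 = 250000 ≡ 264 (mod 589)
2^128 ≡ 264^2 = 69696 ≡ 194 (mod 589)
147 = 128 + 16 + 2 + 1 in binary powers of 2.
So 2^147 ≡ 194 · 157 · 4 · 2 ≡ 407 (mod 589).
Squaring chain: 407 → 140; never reaches −1, so base 2 is a Miller–Rabin witness that 589 is composite.

407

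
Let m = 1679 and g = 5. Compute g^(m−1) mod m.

1618

5^1 ≡ 5 (mod 1679)
5^2 ≡ 5^2 = 25 ≡ 25 (mod 1679)
5^4 ≡ 25^2 = 625 ≡ 625 (mod 1679)
5^8 ≡ 625^2 = 390625 ≡ 1097 (mod 1679)
5^16 ≡ 1097^2 = 1203409 ≡ 1245 (mod 1679)
5^32 ≡ 1245^2 = 1550025 ≡ 308 (mod 1679)
5^64 ≡ 308^2 = 94864 ≡ 840 (mod 1679)
5^128 ≡ 840^2 = 705600 ≡ 420 (mod 1679)
5^256 ≡ 420^2 = 176400 ≡ 105 (mod 1679)
5^512 ≡ 105^2 = 11025 ≡ 951 (mod 1679)
5^1024 ≡ 951^2 = 904401 ≡ 1099 (mod 1679)
1678 = 1024 + 512 + 128 + 8 + 4 + 2 in binary powers of 2.
So 5^1678 ≡ 1099 · 951 · 420 · 1097 · 625 · 25 ≡ 1618 (mod 1679).
Since 1618 ≠ 1, base 5 is a Fermat witness: 1679 is composite.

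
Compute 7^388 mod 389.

7^1 ≡ 7 (mod 389)
7^2 ≡ 7^2 = 49 ≡ 49 (mod 389)
7^4 ≡ 49^2 = 2401 ≡ 67 (mod 389)
7^8 ≡ 67^2 = 4489 ≡ 210 (mod 389)
7^16 ≡ 210^2 = 44100 ≡ 143 (mod 389)
7^32 ≡ 143^2 = 20449 ≡ 221 (mod 389)
7^64 ≡ 221^2 = 48841 ≡ 216 (mod 389)
7^128 ≡ 216^2 = 46656 ≡ 365 (mod 389)
7^256 ≡ 365^2 = 133225 ≡ 187 (mod 389)
388 = 256 + 128 + 4 in binary powers of 2.
So 7^388 ≡ 187 · 365 · 67 ≡ 1 (mod 389).
Since the result is 1, base 7 gives no evidence that 389 is composite.

1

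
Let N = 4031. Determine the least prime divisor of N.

29

4031 is odd.
Digit sum 8, not divisible by 3.
Ends in 1: not divisible by 5.
7: 4031 = 7·575 + 6
11: 4031 = 11·366 + 5
13: 4031 = 13·310 + 1
17: 4031 = 17·237 + 2
19: 4031 = 19·212 + 3
23: 4031 = 23·175 + 6
29: 4031 = 29·139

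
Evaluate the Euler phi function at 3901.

3772

Factor: 3901 = 47 · 83.
φ(3901) = (47−1) · (83−1) = 46 · 82 = 3772.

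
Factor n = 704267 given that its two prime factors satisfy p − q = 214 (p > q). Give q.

Since p = q + 214, we have 704267 = q(q + 214), so q² + 214q − 704267 = 0.
Discriminant: 214² + 4·704267 = 45796 + 2817068 = 2862864; √2862864 = 1692.
q = (−214 + 1692)/2 = 739, and p = q + 214 = 953.
Check: 739 · 953 = 704267.

739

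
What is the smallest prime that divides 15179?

15179 is odd.
Digit sum 23, not divisible by 3.
Ends in 9: not divisible by 5.
7: 15179 = 7·2168 + 3
11: 15179 = 11·1379 + 10
13: 15179 = 13·1167 + 8
17: 15179 = 17·892 + 15
19: 15179 = 19·798 + 17
23: 15179 = 23·659 + 22
29: 15179 = 29·523 + 12
31: 15179 = 31·489 + 20
37: 15179 = 37·410 + 9
41: 15179 = 41·370 + 9
43: 15179 = 43·353

43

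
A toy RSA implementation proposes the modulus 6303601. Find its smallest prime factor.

83

6303601 is odd.
Digit sum 19, not divisible by 3.
Ends in 1: not divisible by 5.
7: 6303601 = 7·900514 + 3
11: 6303601 = 11·573054 + 7
13: 6303601 = 13·484892 + 5
17: 6303601 = 17·370800 + 1
19: 6303601 = 19·331768 + 9
23: 6303601 = 23·274069 + 14
29: 6303601 = 29·217365 + 16
31: 6303601 = 31·203341 + 30
37: 6303601 = 37·170367 + 22
41: 6303601 = 41·153746 + 15
43: 6303601 = 43·146595 + 16
47: 6303601 = 47·134119 + 8
53: 6303601 = 53·118935 + 46
59: 6303601 = 59·106840 + 41
61: 6303601 = 61·103337 + 44
67: 6303601 = 67·94083 + 40
71: 6303601 = 71·88783 + 8
73: 6303601 = 73·86350 + 51
79: 6303601 = 79·79792 + 33
83: 6303601 = 83·75947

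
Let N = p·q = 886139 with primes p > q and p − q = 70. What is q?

Since p = q + 70, we have 886139 = q(q + 70), so q² + 70q − 886139 = 0.
Discriminant: 70² + 4·886139 = 4900 + 3544556 = 3549456; √3549456 = 1884.
q = (−70 + 1884)/2 = 907, and p = q + 70 = 977.
Check: 907 · 977 = 886139.

907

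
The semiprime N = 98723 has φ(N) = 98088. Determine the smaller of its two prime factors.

φ(n) = (p−1)(q−1) = n − (p+q) + 1, so p + q = 98723 − 98088 + 1 = 636.
p and q are the roots of t² − 636t + 98723 = 0.
Discriminant: 636² − 4·98723 = 404496 − 394892 = 9604; √9604 = 98.
q = (636 − 98)/2 = 269, p = (636 + 98)/2 = 367.
Check: 269 · 367 = 98723.

269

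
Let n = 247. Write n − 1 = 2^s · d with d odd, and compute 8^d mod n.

18

247 − 1 = 246 = 2^1 · 123, so d = 123.
8^1 ≡ 8 (mod 247)
8^2 ≡ 8^2 = 64 ≡ 64 (mod 247)
8^4 ≡ 64^2 = 4096 ≡ 144 (mod 247)
8^8 ≡ 144^2 = 20736 ≡ 235 (mod 247)
8^16 ≡ 235^2 = 55225 ≡ 144 (mod 247)
8^32 ≡ 144^2 = 20736 ≡ 235 (mod 247)
8^64 ≡ 235^2 = 55225 ≡ 144 (mod 247)
123 = 64 + 32 + 16 + 8 + 2 + 1 in binary powers of 2.
So 8^123 ≡ 144 · 235 · 144 · 235 · 64 · 8 ≡ 18 (mod 247).
Squaring chain: 18; never reaches −1, so base 8 is a Miller–Rabin witness that 247 is composite.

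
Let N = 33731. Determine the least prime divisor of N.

89

33731 is odd.
Digit sum 17, not divisible by 3.
Ends in 1: not divisible by 5.
7: 33731 = 7·4818 + 5
11: 33731 = 11·3066 + 5
13: 33731 = 13·2594 + 9
17: 33731 = 17·1984 + 3
19: 33731 = 19·1775 + 6
23: 33731 = 23·1466 + 13
29: 33731 = 29·1163 + 4
31: 33731 = 31·1088 + 3
37: 33731 = 37·911 + 24
41: 33731 = 41·822 + 29
43: 33731 = 43·784 + 19
47: 33731 = 47·717 + 32
53: 33731 = 53·636 + 23
59: 33731 = 59·571 + 42
61: 33731 = 61·552 + 59
67: 33731 = 67·503 + 30
71: 33731 = 71·475 + 6
73: 33731 = 73·462 + 5
79: 33731 = 79·426 + 77
83: 33731 = 83·406 + 33
89: 33731 = 89·379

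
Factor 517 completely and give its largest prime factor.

517 = 11 · 47
47 is prime.
So 517 = 11 · 47; the largest prime factor is 47.

47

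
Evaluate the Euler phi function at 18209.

Factor: 18209 = 131 · 139.
φ(18209) = (131−1) · (139−1) = 130 · 138 = 17940.

17940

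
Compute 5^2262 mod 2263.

5^1 ≡ 5 (mod 2263)
5^2 ≡ 5^2 = 25 ≡ 25 (mod 2263)
5^4 ≡ 25^2 = 625 ≡ 625 (mod 2263)
5^8 ≡ 625^2 = 390625 ≡ 1389 (mod 2263)
5^16 ≡ 1389^2 = 1929321 ≡ 1245 (mod 2263)
5^32 ≡ 1245^2 = 1550025 ≡ 2133 (mod 2263)
5^64 ≡ 2133^2 = 4549689 ≡ 1059 (mod 2263)
5^128 ≡ 1059^2 = 1121481 ≡ 1296 (mod 2263)
5^256 ≡ 1296^2 = 1679616 ≡ 470 (mod 2263)
5^512 ≡ 470^2 = 220900 ≡ 1389 (mod 2263)
5^1024 ≡ 1389^2 = 1929321 ≡ 1245 (mod 2263)
5^2048 ≡ 1245^2 = 1550025 ≡ 2133 (mod 2263)
2262 = 2048 + 128 + 64 + 16 + 4 + 2 in binary powers of 2.
So 5^2262 ≡ 2133 · 1296 · 1059 · 1245 · 625 · 25 ≡ 900 (mod 2263).
Since 900 ≠ 1, base 5 is a Fermat witness: 2263 is composite.

900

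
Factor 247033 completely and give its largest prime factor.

247033 = 53 · 4661
4661 = 59 · 79
79 is prime.
So 247033 = 53 · 59 · 79; the largest prime factor is 79.

79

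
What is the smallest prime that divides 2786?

2

2786 is even: 2 divides it.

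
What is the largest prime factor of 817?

43

817 = 19 · 43
43 is prime.
So 817 = 19 · 43; the largest prime factor is 43.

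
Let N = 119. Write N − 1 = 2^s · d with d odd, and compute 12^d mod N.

108

119 − 1 = 118 = 2^1 · 59, so d = 59.
12^1 ≡ 12 (mod 119)
12^2 ≡ 12^2 = 144 ≡ 25 (mod 119)
12^4 ≡ 25^2 = 625 ≡ 30 (mod 119)
12^8 ≡ 30^2 = 900 ≡ 67 (mod 119)
12^16 ≡ 67^2 = 4489 ≡ 86 (mod 119)
12^32 ≡ 86^2 = 7396 ≡ 18 (mod 119)
59 = 32 + 16 + 8 + 2 + 1 in binary powers of 2.
So 12^59 ≡ 18 · 86 · 67 · 25 · 12 ≡ 108 (mod 119).
Squaring chain: 108; never reaches −1, so base 12 is a Miller–Rabin witness that 119 is composite.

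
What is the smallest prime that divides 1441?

1441 is odd.
Digit sum 10, not divisible by 3.
Ends in 1: not divisible by 5.
7: 1441 = 7·205 + 6
11: 1441 = 11·131

11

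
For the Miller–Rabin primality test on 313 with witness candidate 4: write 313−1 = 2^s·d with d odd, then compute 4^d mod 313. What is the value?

312

313 − 1 = 312 = 2^3 · 39, so d = 39.
4^1 ≡ 4 (mod 313)
4^2 ≡ 4^2 = 16 ≡ 16 (mod 313)
4^4 ≡ 16^2 = 256 ≡ 256 (mod 313)
4^8 ≡ 256^2 = 65536 ≡ 119 (mod 313)
4^16 ≡ 119^2 = 14161 ≡ 76 (mod 313)
4^32 ≡ 76^2 = 5776 ≡ 142 (mod 313)
39 = 32 + 4 + 2 + 1 in binary powers of 2.
So 4^39 ≡ 142 · 256 · 16 · 4 ≡ 312 (mod 313).
Since 4^d ≡ 312 (mod 313), base 4 does not prove 313 composite.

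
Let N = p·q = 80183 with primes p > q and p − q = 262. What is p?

Since p = q + 262, we have 80183 = q(q + 262), so q² + 262q − 80183 = 0.
Discriminant: 262² + 4·80183 = 68644 + 320732 = 389376; √389376 = 624.
q = (−262 + 624)/2 = 181, and p = q + 262 = 443.
Check: 181 · 443 = 80183.

443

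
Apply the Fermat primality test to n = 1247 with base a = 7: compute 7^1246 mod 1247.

7^1 ≡ 7 (mod 1247)
7^2 ≡ 7^2 = 49 ≡ 49 (mod 1247)
7^4 ≡ 49^2 = 2401 ≡ 1154 (mod 1247)
7^8 ≡ 1154^2 = 1331716 ≡ 1167 (mod 1247)
7^16 ≡ 1167^2 = 1361889 ≡ 165 (mod 1247)
7^32 ≡ 165^2 = 27225 ≡ 1038 (mod 1247)
7^64 ≡ 1038^2 = 1077444 ≡ 36 (mod 1247)
7^128 ≡ 36^2 = 1296 ≡ 49 (mod 1247)
7^256 ≡ 49^2 = 2401 ≡ 1154 (mod 1247)
7^512 ≡ 1154^2 = 1331716 ≡ 1167 (mod 1247)
7^1024 ≡ 1167^2 = 1361889 ≡ 165 (mod 1247)
1246 = 1024 + 128 + 64 + 16 + 8 + 4 + 2 in binary powers of 2.
So 7^1246 ≡ 165 · 49 · 36 · 165 · 1167 · 1154 · 49 ≡ 552 (mod 1247).
Since 552 ≠ 1, base 7 is a Fermat witness: 1247 is composite.

552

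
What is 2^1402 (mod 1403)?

676

2^1 ≡ 2 (mod 1403)
2^2 ≡ 2^2 = 4 ≡ 4 (mod 1403)
2^4 ≡ 4^2 = 16 ≡ 16 (mod 1403)
2^8 ≡ 16^2 = 256 ≡ 256 (mod 1403)
2^16 ≡ 256^2 = 65536 ≡ 998 (mod 1403)
2^32 ≡ 998^2 = 996004 ≡ 1277 (mod 1403)
2^64 ≡ 1277^2 = 1630729 ≡ 443 (mod 1403)
2^128 ≡ 443^2 = 196249 ≡ 1232 (mod 1403)
2^256 ≡ 1232^2 = 1517824 ≡ 1181 (mod 1403)
2^512 ≡ 1181^2 = 1394761 ≡ 179 (mod 1403)
2^1024 ≡ 179^2 = 32041 ≡ 1175 (mod 1403)
1402 = 1024 + 256 + 64 + 32 + 16 + 8 + 2 in binary powers of 2.
So 2^1402 ≡ 1175 · 1181 · 443 · 1277 · 998 · 256 · 4 ≡ 676 (mod 1403).
Since 676 ≠ 1, base 2 is a Fermat witness: 1403 is composite.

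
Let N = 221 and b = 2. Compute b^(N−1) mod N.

2^1 ≡ 2 (mod 221)
2^2 ≡ 2^2 = 4 ≡ 4 (mod 221)
2^4 ≡ 4^2 = 16 ≡ 16 (mod 221)
2^8 ≡ 16^2 = 256 ≡ 35 (mod 221)
2^16 ≡ 35^2 = 1225 ≡ 120 (mod 221)
2^32 ≡ 120^2 = 14400 ≡ 35 (mod 221)
2^64 ≡ 35^2 = 1225 ≡ 120 (mod 221)
2^128 ≡ 120^2 = 14400 ≡ 35 (mod 221)
220 = 128 + 64 + 16 + 8 + 4 in binary powers of 2.
So 2^220 ≡ 35 · 120 · 120 · 35 · 16 ≡ 16 (mod 221).
Since 16 ≠ 1, base 2 is a Fermat witness: 221 is composite.

16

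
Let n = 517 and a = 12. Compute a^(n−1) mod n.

243

12^1 ≡ 12 (mod 517)
12^2 ≡ 12^2 = 144 ≡ 144 (mod 517)
12^4 ≡ 144^2 = 20736 ≡ 56 (mod 517)
12^8 ≡ 56^2 = 3136 ≡ 34 (mod 517)
12^16 ≡ 34^2 = 1156 ≡ 122 (mod 517)
12^32 ≡ 122^2 = 14884 ≡ 408 (mod 517)
12^64 ≡ 408^2 = 166464 ≡ 507 (mod 517)
12^128 ≡ 507^2 = 257049 ≡ 100 (mod 517)
12^256 ≡ 100^2 = 10000 ≡ 177 (mod 517)
12^512 ≡ 177^2 = 31329 ≡ 309 (mod 517)
516 = 512 + 4 in binary powers of 2.
So 12^516 ≡ 309 · 56 ≡ 243 (mod 517).
Since 243 ≠ 1, base 12 is a Fermat witness: 517 is composite.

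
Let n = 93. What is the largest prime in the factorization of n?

31

93 = 3 · 31
31 is prime.
So 93 = 3 · 31; the largest prime factor is 31.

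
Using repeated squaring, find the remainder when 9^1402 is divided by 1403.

9^1 ≡ 9 (mod 1403)
9^2 ≡ 9^2 = 81 ≡ 81 (mod 1403)
9^4 ≡ 81^2 = 6561 ≡ 949 (mod 1403)
9^8 ≡ 949^2 = 900601 ≡ 1278 (mod 1403)
9^16 ≡ 1278^2 = 1633284 ≡ 192 (mod 1403)
9^32 ≡ 192^2 = 36864 ≡ 386 (mod 1403)
9^64 ≡ 386^2 = 148996 ≡ 278 (mod 1403)
9^128 ≡ 278^2 = 77284 ≡ 119 (mod 1403)
9^256 ≡ 119^2 = 14161 ≡ 131 (mod 1403)
9^512 ≡ 131^2 = 17161 ≡ 325 (mod 1403)
9^1024 ≡ 325^2 = 105625 ≡ 400 (mod 1403)
1402 = 1024 + 256 + 64 + 32 + 16 + 8 + 2 in binary powers of 2.
So 9^1402 ≡ 400 · 131 · 278 · 386 · 192 · 1278 · 81 ≡ 813 (mod 1403).
Since 813 ≠ 1, base 9 is a Fermat witness: 1403 is composite.

813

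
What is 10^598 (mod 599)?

10^1 ≡ 10 (mod 599)
10^2 ≡ 10^2 = 100 ≡ 100 (mod 599)
10^4 ≡ 100^2 = 10000 ≡ 416 (mod 599)
10^8 ≡ 416^2 = 173056 ≡ 544 (mod 599)
10^16 ≡ 544^2 = 295936 ≡ 30 (mod 599)
10^32 ≡ 30^2 = 900 ≡ 301 (mod 599)
10^64 ≡ 301^2 = 90601 ≡ 152 (mod 599)
10^128 ≡ 152^2 = 23104 ≡ 342 (mod 599)
10^256 ≡ 342^2 = 116964 ≡ 159 (mod 599)
10^512 ≡ 159^2 = 25281 ≡ 123 (mod 599)
598 = 512 + 64 + 16 + 4 + 2 in binary powers of 2.
So 10^598 ≡ 123 · 152 · 30 · 416 · 100 ≡ 1 (mod 599).
Since the result is 1, base 10 gives no evidence that 599 is composite.

1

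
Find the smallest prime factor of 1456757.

29

1456757 is odd.
Digit sum 35, not divisible by 3.
Ends in 7: not divisible by 5.
7: 1456757 = 7·208108 + 1
11: 1456757 = 11·132432 + 5
13: 1456757 = 13·112058 + 3
17: 1456757 = 17·85691 + 10
19: 1456757 = 19·76671 + 8
23: 1456757 = 23·63337 + 6
29: 1456757 = 29·50233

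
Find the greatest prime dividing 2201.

71

2201 = 31 · 71
71 is prime.
So 2201 = 31 · 71; the largest prime factor is 71.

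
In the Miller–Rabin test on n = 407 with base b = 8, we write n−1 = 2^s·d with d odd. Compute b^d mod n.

407 − 1 = 406 = 2^1 · 203, so d = 203.
8^1 ≡ 8 (mod 407)
8^2 ≡ 8^2 = 64 ≡ 64 (mod 407)
8^4 ≡ 64^2 = 4096 ≡ 26 (mod 407)
8^8 ≡ 26^2 = 676 ≡ 269 (mod 407)
8^16 ≡ 269^2 = 72361 ≡ 322 (mod 407)
8^32 ≡ 322^2 = 103684 ≡ 306 (mod 407)
8^64 ≡ 306^2 = 93636 ≡ 26 (mod 407)
8^128 ≡ 26^2 = 676 ≡ 269 (mod 407)
203 = 128 + 64 + 8 + 2 + 1 in binary powers of 2.
So 8^203 ≡ 269 · 26 · 269 · 64 · 8 ≡ 347 (mod 407).
Squaring chain: 347; never reaches −1, so base 8 is a Miller–Rabin witness that 407 is composite.

347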